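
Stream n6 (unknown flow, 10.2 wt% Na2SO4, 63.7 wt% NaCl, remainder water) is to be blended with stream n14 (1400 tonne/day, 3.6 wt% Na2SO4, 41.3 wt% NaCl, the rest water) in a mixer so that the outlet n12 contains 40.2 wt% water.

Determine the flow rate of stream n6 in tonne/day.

1479 tonne/day

Let n6 be the unknown flow. Total out = 1400 + n6.
water balance: 771.4 + 0.261·n6 = 0.402·(1400 + n6)
(0.261 − 0.402)·n6 = 0.402×1400 − 771.4 = -208.6
n6 = -208.6 / -0.141 = 1479.4 tonne/day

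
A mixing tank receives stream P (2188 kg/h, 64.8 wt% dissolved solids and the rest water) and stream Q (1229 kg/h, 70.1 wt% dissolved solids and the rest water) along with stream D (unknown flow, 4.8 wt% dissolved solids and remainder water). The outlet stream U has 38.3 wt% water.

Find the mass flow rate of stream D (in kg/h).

Let D be the unknown flow. Total out = 3417 + D.
water balance: 1137.6 + 0.952·D = 0.383·(3417 + D)
(0.952 − 0.383)·D = 0.383×3417 − 1137.6 = 171.06
D = 171.06 / 0.569 = 300.64 kg/h

300.6 kg/h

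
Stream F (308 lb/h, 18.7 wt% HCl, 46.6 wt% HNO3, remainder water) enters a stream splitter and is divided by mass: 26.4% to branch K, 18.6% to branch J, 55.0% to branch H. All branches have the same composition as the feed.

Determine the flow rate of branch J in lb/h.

57.29 lb/h

Branch J flow = 0.186×308 = 57.288 lb/h.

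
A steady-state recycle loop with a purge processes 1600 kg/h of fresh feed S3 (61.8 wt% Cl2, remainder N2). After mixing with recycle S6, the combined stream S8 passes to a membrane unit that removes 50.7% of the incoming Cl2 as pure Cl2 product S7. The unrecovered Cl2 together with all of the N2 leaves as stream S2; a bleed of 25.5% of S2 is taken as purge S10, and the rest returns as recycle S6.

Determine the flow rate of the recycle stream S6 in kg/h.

2360 kg/h

N2 enters only via S3 and leaves only via the purge: 1600×0.382 = 0.255×(N2 in S2), and the membrane unit passes all N2, so N2 in S8 = N2 in S2 = 2396.9 kg/h.
Cl2 in S8: m_A = 1600×0.618 + (1−0.255)·(1−0.507)·m_A, so m_A = 988.8/0.6327 = 1562.8 kg/h.
S2 = (1−0.507)×1562.8 + 2396.9 = 3167.3 kg/h.
Recycle S6 = (1−0.255)×3167.3 = 2359.7 kg/h.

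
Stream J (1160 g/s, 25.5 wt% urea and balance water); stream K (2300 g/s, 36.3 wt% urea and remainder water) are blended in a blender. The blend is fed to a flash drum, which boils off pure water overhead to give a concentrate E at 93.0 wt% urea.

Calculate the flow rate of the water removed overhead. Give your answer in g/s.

2244 g/s

urea entering = 1160×0.255 + 2300×0.363 = 1130.7 g/s.
All urea reports to E, so E = 1130.7/0.930 = 1215.8 g/s.
Total feed = 3460 g/s; overhead = 3460 − 1215.8 = 2244.2 g/s.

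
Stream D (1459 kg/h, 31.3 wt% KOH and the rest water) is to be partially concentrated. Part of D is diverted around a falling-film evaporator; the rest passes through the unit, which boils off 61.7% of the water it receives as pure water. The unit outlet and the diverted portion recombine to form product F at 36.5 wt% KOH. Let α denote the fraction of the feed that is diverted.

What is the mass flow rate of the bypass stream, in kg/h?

968.6 kg/h

All 1459×0.313 = 456.67 kg/h of KOH reaches F, so F = 456.67/0.365 = 1251.1 kg/h and vapour = 207.86 kg/h.
The evaporator receives (1−α)·1459 of feed at 0.687 water and removes 0.617 of that water:
0.617×0.687×(1−α)×1459 = 207.86
(1−α) = 207.86/618.44 = 0.3361;  α = 0.6639.
Bypass flow = 0.6639×1459 = 968.63 kg/h.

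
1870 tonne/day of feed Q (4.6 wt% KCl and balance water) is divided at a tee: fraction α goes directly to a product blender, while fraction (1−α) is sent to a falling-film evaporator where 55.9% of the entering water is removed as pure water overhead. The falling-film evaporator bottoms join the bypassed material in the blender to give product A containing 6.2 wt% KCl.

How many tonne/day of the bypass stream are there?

965.1 tonne/day

All 1870×0.046 = 86.02 tonne/day of KCl reaches A, so A = 86.02/0.062 = 1387.4 tonne/day and vapour = 482.58 tonne/day.
The evaporator receives (1−α)·1870 of feed at 0.954 water and removes 0.559 of that water:
0.559×0.954×(1−α)×1870 = 482.58
(1−α) = 482.58/997.24 = 0.4839;  α = 0.5161.
Bypass flow = 0.5161×1870 = 965.08 tonne/day.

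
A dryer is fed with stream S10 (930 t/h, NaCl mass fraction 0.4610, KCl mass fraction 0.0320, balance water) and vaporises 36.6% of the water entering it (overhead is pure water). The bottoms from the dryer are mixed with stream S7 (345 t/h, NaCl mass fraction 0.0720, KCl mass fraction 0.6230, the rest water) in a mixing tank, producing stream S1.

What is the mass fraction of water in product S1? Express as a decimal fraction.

Vapour removed = 0.366×0.507×930 = 172.57 t/h; concentrate = 757.43 t/h.
water reaching the mixer = 298.94 (from concentrate) + 345×0.305 = 404.16 t/h.
Product flow = 757.43 + 345 = 1102.4 t/h; water fraction = 0.3666.

0.3666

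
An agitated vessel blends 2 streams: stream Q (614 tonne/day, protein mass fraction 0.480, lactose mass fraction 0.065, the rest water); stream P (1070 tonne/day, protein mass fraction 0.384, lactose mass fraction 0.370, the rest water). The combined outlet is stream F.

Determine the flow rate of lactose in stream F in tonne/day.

435.8 tonne/day

lactose out = lactose in = 614×0.065 + 1070×0.370 = 435.81 tonne/day.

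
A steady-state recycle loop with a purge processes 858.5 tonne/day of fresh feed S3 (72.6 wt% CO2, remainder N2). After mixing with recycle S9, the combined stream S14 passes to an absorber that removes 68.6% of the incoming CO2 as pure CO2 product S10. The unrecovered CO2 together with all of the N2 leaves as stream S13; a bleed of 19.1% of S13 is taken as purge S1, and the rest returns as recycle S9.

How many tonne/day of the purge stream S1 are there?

N2 enters only via S3 and leaves only via the purge: 858.5×0.274 = 0.191×(N2 in S13), and the absorber passes all N2, so N2 in S14 = N2 in S13 = 1231.6 tonne/day.
CO2 in S14: m_A = 858.5×0.726 + (1−0.191)·(1−0.686)·m_A, so m_A = 623.27/0.7460 = 835.51 tonne/day.
S13 = (1−0.686)×835.51 + 1231.6 = 1493.9 tonne/day.
Purge S1 = 0.191×1493.9 = 285.34 tonne/day.

285.3 tonne/day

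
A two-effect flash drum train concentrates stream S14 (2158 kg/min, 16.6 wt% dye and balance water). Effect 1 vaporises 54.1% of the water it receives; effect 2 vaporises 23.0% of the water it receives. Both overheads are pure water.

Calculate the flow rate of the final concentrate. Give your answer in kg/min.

water in feed = 2158×0.834 = 1799.8 kg/min.
After stage 1: water left = (1−0.541)×1799.8 = 826.1; stream total = 1184.3 kg/min.
After stage 2: water left = (1−0.230)×826.1 = 636.09; final concentrate = 994.32 kg/min.

994.3 kg/min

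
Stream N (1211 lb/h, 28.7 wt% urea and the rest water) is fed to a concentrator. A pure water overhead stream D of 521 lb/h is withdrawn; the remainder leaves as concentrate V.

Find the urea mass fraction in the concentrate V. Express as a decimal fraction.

0.504

urea is not removed: 1211×0.287 = 347.56 lb/h of urea enters V.
Concentrate = 1211 − 521 = 690 lb/h.
Mass fraction = 347.56/690 = 0.504.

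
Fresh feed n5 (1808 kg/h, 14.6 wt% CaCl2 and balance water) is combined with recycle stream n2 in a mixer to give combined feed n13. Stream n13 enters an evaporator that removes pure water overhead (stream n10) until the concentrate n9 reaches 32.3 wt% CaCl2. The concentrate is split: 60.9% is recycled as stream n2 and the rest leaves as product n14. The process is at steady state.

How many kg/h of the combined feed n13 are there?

Overall CaCl2 balance (none leaves overhead): CaCl2 in fresh feed = CaCl2 in product, i.e. 1808×0.146 = (1−0.609)·n9·0.323.
n9 = 263.97/(0.323×0.391) = 2090.1 kg/h.
Recycle n2 = 0.609×2090.1 = 1272.9 kg/h.
Combined feed n13 = 1808 + 1272.9 = 3080.9 kg/h.

3081 kg/h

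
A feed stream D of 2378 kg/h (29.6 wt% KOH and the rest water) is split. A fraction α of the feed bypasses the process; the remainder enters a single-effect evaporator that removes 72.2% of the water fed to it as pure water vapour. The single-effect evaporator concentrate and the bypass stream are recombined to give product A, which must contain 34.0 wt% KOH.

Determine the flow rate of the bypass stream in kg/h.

1773 kg/h

All 2378×0.296 = 703.89 kg/h of KOH reaches A, so A = 703.89/0.340 = 2070.3 kg/h and vapour = 307.74 kg/h.
The evaporator receives (1−α)·2378 of feed at 0.704 water and removes 0.722 of that water:
0.722×0.704×(1−α)×2378 = 307.74
(1−α) = 307.74/1208.7 = 0.2546;  α = 0.7454.
Bypass flow = 0.7454×2378 = 1772.6 kg/h.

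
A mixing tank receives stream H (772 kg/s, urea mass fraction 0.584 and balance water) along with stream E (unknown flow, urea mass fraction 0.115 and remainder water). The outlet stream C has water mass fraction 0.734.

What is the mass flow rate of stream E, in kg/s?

Let E be the unknown flow. Total out = 772 + E.
water balance: 321.15 + 0.885·E = 0.734·(772 + E)
(0.885 − 0.734)·E = 0.734×772 − 321.15 = 245.5
E = 245.5 / 0.151 = 1625.8 kg/s

1626 kg/s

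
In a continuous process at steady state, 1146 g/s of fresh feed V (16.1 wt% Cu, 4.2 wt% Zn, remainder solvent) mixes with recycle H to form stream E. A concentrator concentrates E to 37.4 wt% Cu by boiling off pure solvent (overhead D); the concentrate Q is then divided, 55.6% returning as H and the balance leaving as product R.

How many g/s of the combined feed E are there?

1764 g/s

Overall Cu balance (none leaves overhead): Cu in fresh feed = Cu in product, i.e. 1146×0.161 = (1−0.556)·Q·0.374.
Q = 184.51/(0.374×0.444) = 1111.1 g/s.
Recycle H = 0.556×1111.1 = 617.78 g/s.
Combined feed E = 1146 + 617.78 = 1763.8 g/s.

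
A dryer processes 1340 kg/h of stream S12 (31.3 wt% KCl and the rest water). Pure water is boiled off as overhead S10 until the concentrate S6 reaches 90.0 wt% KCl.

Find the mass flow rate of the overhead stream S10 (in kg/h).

KCl is conserved: 1340×0.313 = 419.42 kg/h all reports to the concentrate.
Concentrate = 419.42/(target fraction) = 466.02 kg/h.
Overhead = 1340 − 466.02 = 873.98 kg/h.

874 kg/h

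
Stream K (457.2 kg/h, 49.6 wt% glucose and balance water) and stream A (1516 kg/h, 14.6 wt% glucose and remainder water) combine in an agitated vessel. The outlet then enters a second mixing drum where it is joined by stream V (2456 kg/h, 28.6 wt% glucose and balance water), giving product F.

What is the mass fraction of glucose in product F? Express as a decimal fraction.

0.2598

Overall, product flow = 4429.2 kg/h.
glucose in = 457.2×0.496 + 1516×0.146 + 2456×0.286 = 1150.5 kg/h.
glucose fraction in F = 0.2598.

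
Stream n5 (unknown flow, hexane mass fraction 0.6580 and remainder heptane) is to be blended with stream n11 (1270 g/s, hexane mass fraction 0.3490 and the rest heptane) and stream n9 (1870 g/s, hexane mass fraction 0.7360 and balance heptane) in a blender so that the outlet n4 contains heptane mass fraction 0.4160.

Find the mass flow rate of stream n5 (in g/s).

192 g/s

Let n5 be the unknown flow. Total out = 3140 + n5.
heptane balance: 1320.5 + 0.342·n5 = 0.416·(3140 + n5)
(0.342 − 0.416)·n5 = 0.416×3140 − 1320.5 = -14.21
n5 = -14.21 / -0.074 = 192.03 g/s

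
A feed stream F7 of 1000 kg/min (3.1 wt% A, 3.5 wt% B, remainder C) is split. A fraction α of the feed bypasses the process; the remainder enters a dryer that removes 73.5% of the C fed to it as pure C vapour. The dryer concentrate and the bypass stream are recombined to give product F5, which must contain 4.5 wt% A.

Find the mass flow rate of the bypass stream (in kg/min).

546.8 kg/min

All 1000×0.031 = 31 kg/min of A reaches F5, so F5 = 31/0.045 = 688.89 kg/min and vapour = 311.11 kg/min.
The evaporator receives (1−α)·1000 of feed at 0.934 C and removes 0.735 of that C:
0.735×0.934×(1−α)×1000 = 311.11
(1−α) = 311.11/686.49 = 0.4532;  α = 0.5468.
Bypass flow = 0.5468×1000 = 546.81 kg/min.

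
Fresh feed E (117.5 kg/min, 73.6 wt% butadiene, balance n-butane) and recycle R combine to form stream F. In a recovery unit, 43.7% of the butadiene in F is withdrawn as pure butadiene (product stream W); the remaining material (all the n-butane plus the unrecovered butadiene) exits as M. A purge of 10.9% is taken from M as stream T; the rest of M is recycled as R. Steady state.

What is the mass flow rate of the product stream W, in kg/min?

75.83 kg/min

butadiene in F: m_A = 117.5×0.736 + (1−0.109)·(1−0.437)·m_A, so m_A = 86.48/0.4984 = 173.53 kg/min.
Product W = 0.437×173.53 = 75.831 kg/min.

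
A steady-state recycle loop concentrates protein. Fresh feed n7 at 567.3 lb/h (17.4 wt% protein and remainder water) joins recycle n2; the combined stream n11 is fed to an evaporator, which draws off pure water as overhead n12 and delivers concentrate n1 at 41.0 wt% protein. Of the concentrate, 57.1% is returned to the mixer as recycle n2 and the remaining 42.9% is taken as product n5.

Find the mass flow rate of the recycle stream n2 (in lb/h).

320.4 lb/h

Overall protein balance (none leaves overhead): protein in fresh feed = protein in product, i.e. 567.3×0.174 = (1−0.571)·n1·0.410.
n1 = 98.71/(0.410×0.429) = 561.2 lb/h.
Recycle n2 = 0.571×561.2 = 320.45 lb/h.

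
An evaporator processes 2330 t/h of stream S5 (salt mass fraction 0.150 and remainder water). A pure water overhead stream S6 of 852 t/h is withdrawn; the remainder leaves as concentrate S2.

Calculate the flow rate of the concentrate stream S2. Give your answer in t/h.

1478 t/h

Concentrate = 2330 − 852 = 1478 t/h.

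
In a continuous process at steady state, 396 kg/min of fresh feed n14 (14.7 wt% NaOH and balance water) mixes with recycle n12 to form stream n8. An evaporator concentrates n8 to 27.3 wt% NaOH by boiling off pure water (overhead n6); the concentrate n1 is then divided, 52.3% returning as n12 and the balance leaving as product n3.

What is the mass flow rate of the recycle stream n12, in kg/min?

233.8 kg/min

Overall NaOH balance (none leaves overhead): NaOH in fresh feed = NaOH in product, i.e. 396×0.147 = (1−0.523)·n1·0.273.
n1 = 58.212/(0.273×0.477) = 447.02 kg/min.
Recycle n12 = 0.523×447.02 = 233.79 kg/min.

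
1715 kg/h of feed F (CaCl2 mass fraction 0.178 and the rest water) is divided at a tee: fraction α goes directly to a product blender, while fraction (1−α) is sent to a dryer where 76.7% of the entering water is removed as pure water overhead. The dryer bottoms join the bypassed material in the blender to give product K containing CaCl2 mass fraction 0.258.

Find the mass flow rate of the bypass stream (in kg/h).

871.5 kg/h

All 1715×0.178 = 305.27 kg/h of CaCl2 reaches K, so K = 305.27/0.258 = 1183.2 kg/h and vapour = 531.78 kg/h.
The evaporator receives (1−α)·1715 of feed at 0.822 water and removes 0.767 of that water:
0.767×0.822×(1−α)×1715 = 531.78
(1−α) = 531.78/1081.3 = 0.4918;  α = 0.5082.
Bypass flow = 0.5082×1715 = 871.53 kg/h.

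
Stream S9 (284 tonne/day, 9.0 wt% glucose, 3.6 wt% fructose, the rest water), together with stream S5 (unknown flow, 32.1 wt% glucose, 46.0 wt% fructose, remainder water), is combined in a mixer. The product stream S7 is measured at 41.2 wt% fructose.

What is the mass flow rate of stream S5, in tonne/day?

2225 tonne/day

Let S5 be the unknown flow. Total out = 284 + S5.
fructose balance: 10.224 + 0.460·S5 = 0.412·(284 + S5)
(0.460 − 0.412)·S5 = 0.412×284 − 10.224 = 106.78
S5 = 106.78 / 0.048 = 2224.7 tonne/day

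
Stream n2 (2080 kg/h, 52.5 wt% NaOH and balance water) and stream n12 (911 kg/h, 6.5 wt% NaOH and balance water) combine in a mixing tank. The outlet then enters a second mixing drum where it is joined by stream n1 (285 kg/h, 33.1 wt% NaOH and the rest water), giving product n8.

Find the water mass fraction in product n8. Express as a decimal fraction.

Overall, product flow = 3276 kg/h.
water in = 2080×0.475 + 911×0.935 + 285×0.669 = 2030.5 kg/h.
water fraction in n8 = 0.620.

0.620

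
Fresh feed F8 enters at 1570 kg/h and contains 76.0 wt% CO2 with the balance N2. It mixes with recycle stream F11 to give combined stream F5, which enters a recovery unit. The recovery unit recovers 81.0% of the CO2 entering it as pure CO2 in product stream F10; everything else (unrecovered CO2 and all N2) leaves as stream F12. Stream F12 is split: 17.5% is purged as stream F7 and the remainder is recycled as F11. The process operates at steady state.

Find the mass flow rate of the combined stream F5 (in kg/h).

N2 enters only via F8 and leaves only via the purge: 1570×0.240 = 0.175×(N2 in F12), and the recovery unit passes all N2, so N2 in F5 = N2 in F12 = 2153.1 kg/h.
CO2 in F5: m_A = 1570×0.760 + (1−0.175)·(1−0.810)·m_A, so m_A = 1193.2/0.8433 = 1415 kg/h.
F5 = 1415 + 2153.1 = 3568.1 kg/h.

3568 kg/h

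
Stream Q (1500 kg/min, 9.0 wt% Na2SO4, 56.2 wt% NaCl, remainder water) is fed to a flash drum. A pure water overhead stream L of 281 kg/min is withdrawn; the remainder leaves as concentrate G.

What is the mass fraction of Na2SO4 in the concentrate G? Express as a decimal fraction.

Na2SO4 is not removed: 1500×0.090 = 135 kg/min of Na2SO4 enters G.
Concentrate = 1500 − 281 = 1219 kg/min.
Mass fraction = 135/1219 = 0.1107.

0.1107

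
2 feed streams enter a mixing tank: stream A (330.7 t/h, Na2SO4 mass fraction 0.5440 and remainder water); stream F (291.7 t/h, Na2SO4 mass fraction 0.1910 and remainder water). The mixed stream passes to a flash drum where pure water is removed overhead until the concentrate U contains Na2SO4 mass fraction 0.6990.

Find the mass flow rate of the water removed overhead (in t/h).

285.3 t/h

Na2SO4 entering = 330.7×0.544 + 291.7×0.191 = 235.62 t/h.
All Na2SO4 reports to U, so U = 235.62/0.699 = 337.08 t/h.
Total feed = 622.4 t/h; overhead = 622.4 − 337.08 = 285.32 t/h.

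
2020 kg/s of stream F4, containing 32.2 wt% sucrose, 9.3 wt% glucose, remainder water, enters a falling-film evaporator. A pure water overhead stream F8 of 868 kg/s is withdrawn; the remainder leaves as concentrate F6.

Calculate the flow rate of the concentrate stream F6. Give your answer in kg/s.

1152 kg/s

Concentrate = 2020 − 868 = 1152 kg/s.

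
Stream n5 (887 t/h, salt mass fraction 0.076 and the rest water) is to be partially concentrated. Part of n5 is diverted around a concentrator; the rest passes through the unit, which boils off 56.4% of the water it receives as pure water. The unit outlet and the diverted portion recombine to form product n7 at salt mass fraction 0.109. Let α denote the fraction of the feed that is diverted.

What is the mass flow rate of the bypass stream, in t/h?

All 887×0.076 = 67.412 t/h of salt reaches n7, so n7 = 67.412/0.109 = 618.46 t/h and vapour = 268.54 t/h.
The evaporator receives (1−α)·887 of feed at 0.924 water and removes 0.564 of that water:
0.564×0.924×(1−α)×887 = 268.54
(1−α) = 268.54/462.25 = 0.5809;  α = 0.4191.
Bypass flow = 0.4191×887 = 371.7 t/h.

371.7 t/h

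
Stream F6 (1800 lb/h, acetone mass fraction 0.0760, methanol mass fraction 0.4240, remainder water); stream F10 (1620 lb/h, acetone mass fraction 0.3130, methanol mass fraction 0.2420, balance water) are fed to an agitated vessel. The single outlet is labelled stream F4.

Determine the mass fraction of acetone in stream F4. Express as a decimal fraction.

Total flow out = 1800 + 1620 = 3420 lb/h.
acetone in = 1800×0.076 + 1620×0.313 = 643.86 lb/h.
acetone mass fraction in F4 = 643.86/3420 = 0.1883.

0.1883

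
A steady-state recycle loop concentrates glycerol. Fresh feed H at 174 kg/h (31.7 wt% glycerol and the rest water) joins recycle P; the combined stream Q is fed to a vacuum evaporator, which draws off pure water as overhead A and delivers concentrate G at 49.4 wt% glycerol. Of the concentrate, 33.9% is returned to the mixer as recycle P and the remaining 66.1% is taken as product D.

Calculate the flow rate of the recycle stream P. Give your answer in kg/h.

Overall glycerol balance (none leaves overhead): glycerol in fresh feed = glycerol in product, i.e. 174×0.317 = (1−0.339)·G·0.494.
G = 55.158/(0.494×0.661) = 168.92 kg/h.
Recycle P = 0.339×168.92 = 57.264 kg/h.

57.26 kg/h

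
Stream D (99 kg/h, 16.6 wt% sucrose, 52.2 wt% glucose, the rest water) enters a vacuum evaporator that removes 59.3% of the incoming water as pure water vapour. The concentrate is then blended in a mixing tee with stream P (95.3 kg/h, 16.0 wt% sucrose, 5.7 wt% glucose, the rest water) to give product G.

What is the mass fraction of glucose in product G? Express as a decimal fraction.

0.3245

Vapour removed = 0.593×0.312×99 = 18.317 kg/h; concentrate = 80.683 kg/h.
glucose reaching the mixer = 51.678 (from concentrate) + 95.3×0.057 = 57.11 kg/h.
Product flow = 80.683 + 95.3 = 175.98 kg/h; glucose fraction = 0.3245.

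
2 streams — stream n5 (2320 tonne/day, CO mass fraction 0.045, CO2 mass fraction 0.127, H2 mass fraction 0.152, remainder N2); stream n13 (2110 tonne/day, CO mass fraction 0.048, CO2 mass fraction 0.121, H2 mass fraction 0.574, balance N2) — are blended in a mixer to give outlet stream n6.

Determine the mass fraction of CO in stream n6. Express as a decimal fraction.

0.046

Total flow out = 2320 + 2110 = 4430 tonne/day.
CO in = 2320×0.045 + 2110×0.048 = 205.68 tonne/day.
CO mass fraction in n6 = 205.68/4430 = 0.046.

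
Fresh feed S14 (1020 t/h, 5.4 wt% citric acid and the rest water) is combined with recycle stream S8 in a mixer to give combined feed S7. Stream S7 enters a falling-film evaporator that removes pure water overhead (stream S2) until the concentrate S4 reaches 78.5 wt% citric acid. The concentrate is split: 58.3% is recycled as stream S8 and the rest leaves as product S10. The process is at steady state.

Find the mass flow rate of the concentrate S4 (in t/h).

Overall citric acid balance (none leaves overhead): citric acid in fresh feed = citric acid in product, i.e. 1020×0.054 = (1−0.583)·S4·0.785.
S4 = 55.08/(0.785×0.417) = 168.26 t/h.

168.3 t/h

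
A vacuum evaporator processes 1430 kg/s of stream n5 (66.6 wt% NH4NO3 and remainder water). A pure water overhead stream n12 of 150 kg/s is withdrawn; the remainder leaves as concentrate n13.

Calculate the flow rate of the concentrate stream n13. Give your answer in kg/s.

1280 kg/s

Concentrate = 1430 − 150 = 1280 kg/s.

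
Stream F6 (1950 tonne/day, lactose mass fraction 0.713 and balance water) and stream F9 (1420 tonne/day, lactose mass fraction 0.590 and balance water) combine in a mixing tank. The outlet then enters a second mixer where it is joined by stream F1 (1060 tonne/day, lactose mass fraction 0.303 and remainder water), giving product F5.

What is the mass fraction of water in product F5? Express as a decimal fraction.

Overall, product flow = 4430 tonne/day.
water in = 1950×0.287 + 1420×0.410 + 1060×0.697 = 1880.7 tonne/day.
water fraction in F5 = 0.425.

0.425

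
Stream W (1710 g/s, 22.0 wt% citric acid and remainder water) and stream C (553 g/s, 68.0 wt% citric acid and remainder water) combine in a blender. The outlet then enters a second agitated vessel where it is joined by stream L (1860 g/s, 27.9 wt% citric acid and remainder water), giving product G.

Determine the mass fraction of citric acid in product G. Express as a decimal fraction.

0.3083

Overall, product flow = 4123 g/s.
citric acid in = 1710×0.220 + 553×0.680 + 1860×0.279 = 1271.2 g/s.
citric acid fraction in G = 0.3083.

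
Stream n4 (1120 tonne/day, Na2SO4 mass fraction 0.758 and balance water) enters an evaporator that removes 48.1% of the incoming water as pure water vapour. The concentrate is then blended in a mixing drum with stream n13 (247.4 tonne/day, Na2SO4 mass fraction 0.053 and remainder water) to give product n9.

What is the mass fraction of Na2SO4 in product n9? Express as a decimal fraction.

Vapour removed = 0.481×0.242×1120 = 130.37 tonne/day; concentrate = 989.63 tonne/day.
Na2SO4 reaching the mixer = 848.96 (from concentrate) + 247.4×0.053 = 862.07 tonne/day.
Product flow = 989.63 + 247.4 = 1237 tonne/day; Na2SO4 fraction = 0.697.

0.697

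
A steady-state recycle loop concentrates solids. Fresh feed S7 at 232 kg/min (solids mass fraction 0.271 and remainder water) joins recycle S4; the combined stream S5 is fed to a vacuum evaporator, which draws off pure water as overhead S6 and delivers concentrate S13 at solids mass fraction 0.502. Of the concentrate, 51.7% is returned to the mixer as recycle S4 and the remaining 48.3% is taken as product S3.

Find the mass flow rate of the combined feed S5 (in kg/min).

366.1 kg/min

Overall solids balance (none leaves overhead): solids in fresh feed = solids in product, i.e. 232×0.271 = (1−0.517)·S13·0.502.
S13 = 62.872/(0.502×0.483) = 259.3 kg/min.
Recycle S4 = 0.517×259.3 = 134.06 kg/min.
Combined feed S5 = 232 + 134.06 = 366.06 kg/min.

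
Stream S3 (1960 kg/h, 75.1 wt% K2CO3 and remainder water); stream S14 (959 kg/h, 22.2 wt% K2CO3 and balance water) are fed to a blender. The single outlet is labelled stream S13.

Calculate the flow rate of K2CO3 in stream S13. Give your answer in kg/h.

1685 kg/h

K2CO3 out = K2CO3 in = 1960×0.751 + 959×0.222 = 1684.9 kg/h.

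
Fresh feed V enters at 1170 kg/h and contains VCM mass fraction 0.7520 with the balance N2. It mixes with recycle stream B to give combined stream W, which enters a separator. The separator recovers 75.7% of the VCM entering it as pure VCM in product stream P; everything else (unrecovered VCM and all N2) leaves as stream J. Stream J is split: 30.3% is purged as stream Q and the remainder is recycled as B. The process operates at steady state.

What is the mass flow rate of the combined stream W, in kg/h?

N2 enters only via V and leaves only via the purge: 1170×0.248 = 0.303×(N2 in J), and the separator passes all N2, so N2 in W = N2 in J = 957.62 kg/h.
VCM in W: m_A = 1170×0.752 + (1−0.303)·(1−0.757)·m_A, so m_A = 879.84/0.8306 = 1059.2 kg/h.
W = 1059.2 + 957.62 = 2016.9 kg/h.

2017 kg/h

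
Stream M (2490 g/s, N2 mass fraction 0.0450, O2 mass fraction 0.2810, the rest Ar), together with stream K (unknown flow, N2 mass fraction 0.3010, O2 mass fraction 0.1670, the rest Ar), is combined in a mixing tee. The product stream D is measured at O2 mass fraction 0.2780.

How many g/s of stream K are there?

67.3 g/s

Let K be the unknown flow. Total out = 2490 + K.
O2 balance: 699.69 + 0.167·K = 0.278·(2490 + K)
(0.167 − 0.278)·K = 0.278×2490 − 699.69 = -7.47
K = -7.47 / -0.111 = 67.297 g/s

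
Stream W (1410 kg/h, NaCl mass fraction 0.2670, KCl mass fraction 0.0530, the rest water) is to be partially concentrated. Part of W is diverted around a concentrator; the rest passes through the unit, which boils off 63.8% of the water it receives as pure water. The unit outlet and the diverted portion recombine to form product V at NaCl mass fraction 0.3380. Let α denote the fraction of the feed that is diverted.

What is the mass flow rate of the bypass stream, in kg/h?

727.3 kg/h

All 1410×0.267 = 376.47 kg/h of NaCl reaches V, so V = 376.47/0.338 = 1113.8 kg/h and vapour = 296.18 kg/h.
The evaporator receives (1−α)·1410 of feed at 0.680 water and removes 0.638 of that water:
0.638×0.680×(1−α)×1410 = 296.18
(1−α) = 296.18/611.71 = 0.4842;  α = 0.5158.
Bypass flow = 0.5158×1410 = 727.3 kg/h.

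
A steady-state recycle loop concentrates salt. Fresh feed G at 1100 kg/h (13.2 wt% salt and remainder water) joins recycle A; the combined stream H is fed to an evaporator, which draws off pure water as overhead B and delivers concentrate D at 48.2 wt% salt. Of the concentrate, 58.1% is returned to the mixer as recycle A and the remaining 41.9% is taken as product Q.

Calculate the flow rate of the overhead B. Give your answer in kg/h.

798.8 kg/h

Overall salt balance (none leaves overhead): salt in fresh feed = salt in product, i.e. 1100×0.132 = (1−0.581)·D·0.482.
D = 145.2/(0.482×0.419) = 718.96 kg/h.
Recycle A = 0.581×718.96 = 417.72 kg/h.
Combined feed H = 1100 + 417.72 = 1517.7 kg/h.
Overhead B = H − D = 1517.7 − 718.96 = 798.76 kg/h.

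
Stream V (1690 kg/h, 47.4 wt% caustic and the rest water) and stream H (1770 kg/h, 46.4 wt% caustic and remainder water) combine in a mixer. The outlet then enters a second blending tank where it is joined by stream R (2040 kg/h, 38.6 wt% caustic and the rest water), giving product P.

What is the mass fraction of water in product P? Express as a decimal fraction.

Overall, product flow = 5500 kg/h.
water in = 1690×0.526 + 1770×0.536 + 2040×0.614 = 3090.2 kg/h.
water fraction in P = 0.562.

0.562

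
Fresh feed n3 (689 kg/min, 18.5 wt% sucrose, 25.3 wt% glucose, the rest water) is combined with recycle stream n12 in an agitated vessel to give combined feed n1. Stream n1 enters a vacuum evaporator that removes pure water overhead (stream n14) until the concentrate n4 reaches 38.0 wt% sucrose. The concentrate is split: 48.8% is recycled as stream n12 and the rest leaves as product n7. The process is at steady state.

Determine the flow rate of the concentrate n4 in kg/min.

655.1 kg/min

Overall sucrose balance (none leaves overhead): sucrose in fresh feed = sucrose in product, i.e. 689×0.185 = (1−0.488)·n4·0.380.
n4 = 127.47/(0.380×0.512) = 655.14 kg/min.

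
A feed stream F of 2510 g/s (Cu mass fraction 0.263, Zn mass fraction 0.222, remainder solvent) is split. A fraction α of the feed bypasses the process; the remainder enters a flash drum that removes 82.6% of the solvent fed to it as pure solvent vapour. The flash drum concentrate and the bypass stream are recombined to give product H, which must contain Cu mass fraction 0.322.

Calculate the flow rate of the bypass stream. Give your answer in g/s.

1429 g/s

All 2510×0.263 = 660.13 g/s of Cu reaches H, so H = 660.13/0.322 = 2050.1 g/s and vapour = 459.91 g/s.
The evaporator receives (1−α)·2510 of feed at 0.515 solvent and removes 0.826 of that solvent:
0.826×0.515×(1−α)×2510 = 459.91
(1−α) = 459.91/1067.7 = 0.4307;  α = 0.5693.
Bypass flow = 0.5693×2510 = 1428.9 g/s.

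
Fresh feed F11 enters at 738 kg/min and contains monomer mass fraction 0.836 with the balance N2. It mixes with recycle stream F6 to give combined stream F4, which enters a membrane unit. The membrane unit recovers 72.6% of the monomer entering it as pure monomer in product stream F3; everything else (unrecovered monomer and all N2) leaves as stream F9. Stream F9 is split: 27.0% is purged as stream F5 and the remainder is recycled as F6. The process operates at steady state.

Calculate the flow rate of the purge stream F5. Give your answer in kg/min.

178.1 kg/min

N2 enters only via F11 and leaves only via the purge: 738×0.164 = 0.270×(N2 in F9), and the membrane unit passes all N2, so N2 in F4 = N2 in F9 = 448.27 kg/min.
monomer in F4: m_A = 738×0.836 + (1−0.270)·(1−0.726)·m_A, so m_A = 616.97/0.8000 = 771.23 kg/min.
F9 = (1−0.726)×771.23 + 448.27 = 659.58 kg/min.
Purge F5 = 0.270×659.58 = 178.09 kg/min.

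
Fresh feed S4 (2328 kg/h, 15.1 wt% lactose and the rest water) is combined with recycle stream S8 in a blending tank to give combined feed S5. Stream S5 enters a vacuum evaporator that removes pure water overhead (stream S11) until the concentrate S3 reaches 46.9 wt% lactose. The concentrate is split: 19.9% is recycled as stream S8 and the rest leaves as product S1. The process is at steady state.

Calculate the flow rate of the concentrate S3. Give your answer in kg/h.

935.7 kg/h

Overall lactose balance (none leaves overhead): lactose in fresh feed = lactose in product, i.e. 2328×0.151 = (1−0.199)·S3·0.469.
S3 = 351.53/(0.469×0.801) = 935.74 kg/h.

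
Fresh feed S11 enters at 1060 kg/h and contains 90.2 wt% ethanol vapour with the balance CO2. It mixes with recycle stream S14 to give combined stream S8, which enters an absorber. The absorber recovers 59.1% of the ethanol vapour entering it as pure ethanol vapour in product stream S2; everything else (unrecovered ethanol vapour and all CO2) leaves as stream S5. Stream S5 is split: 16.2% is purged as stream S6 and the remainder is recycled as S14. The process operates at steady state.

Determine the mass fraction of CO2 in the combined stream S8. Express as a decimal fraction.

0.3059

CO2 enters only via S11 and leaves only via the purge: 1060×0.098 = 0.162×(CO2 in S5), and the absorber passes all CO2, so CO2 in S8 = CO2 in S5 = 641.23 kg/h.
ethanol vapour in S8: m_A = 1060×0.902 + (1−0.162)·(1−0.591)·m_A, so m_A = 956.12/0.6573 = 1454.7 kg/h.
S8 = 1454.7 + 641.23 = 2095.9 kg/h.
CO2 fraction in S8 = 641.23/2095.9 = 0.3059.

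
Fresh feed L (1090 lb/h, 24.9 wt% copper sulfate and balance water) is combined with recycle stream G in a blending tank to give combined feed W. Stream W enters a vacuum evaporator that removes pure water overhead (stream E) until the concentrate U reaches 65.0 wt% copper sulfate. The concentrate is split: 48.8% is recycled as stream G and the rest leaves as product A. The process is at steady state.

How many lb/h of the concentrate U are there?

815.5 lb/h

Overall copper sulfate balance (none leaves overhead): copper sulfate in fresh feed = copper sulfate in product, i.e. 1090×0.249 = (1−0.488)·U·0.650.
U = 271.41/(0.650×0.512) = 815.53 lb/h.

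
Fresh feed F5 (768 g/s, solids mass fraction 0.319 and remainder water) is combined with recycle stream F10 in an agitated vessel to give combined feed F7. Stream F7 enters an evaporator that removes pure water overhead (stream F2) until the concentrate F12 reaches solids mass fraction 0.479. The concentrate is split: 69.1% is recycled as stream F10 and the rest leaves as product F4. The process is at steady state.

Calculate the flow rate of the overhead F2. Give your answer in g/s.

256.5 g/s

Overall solids balance (none leaves overhead): solids in fresh feed = solids in product, i.e. 768×0.319 = (1−0.691)·F12·0.479.
F12 = 244.99/(0.479×0.309) = 1655.2 g/s.
Recycle F10 = 0.691×1655.2 = 1143.8 g/s.
Combined feed F7 = 768 + 1143.8 = 1911.8 g/s.
Overhead F2 = F7 − F12 = 1911.8 − 1655.2 = 256.53 g/s.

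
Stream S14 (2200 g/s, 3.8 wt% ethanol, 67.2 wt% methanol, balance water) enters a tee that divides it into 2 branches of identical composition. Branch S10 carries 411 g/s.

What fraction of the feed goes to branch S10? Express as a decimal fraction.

Fraction to S10 = 411/2200 = 0.1868.

0.187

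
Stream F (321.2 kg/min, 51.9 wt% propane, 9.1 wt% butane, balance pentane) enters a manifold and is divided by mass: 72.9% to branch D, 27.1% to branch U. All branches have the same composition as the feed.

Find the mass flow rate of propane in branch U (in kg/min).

Branch U total = 0.271×321.2 = 87.045 kg/min.
propane in U = 0.519×87.045 = 45.176 kg/min.

45.18 kg/min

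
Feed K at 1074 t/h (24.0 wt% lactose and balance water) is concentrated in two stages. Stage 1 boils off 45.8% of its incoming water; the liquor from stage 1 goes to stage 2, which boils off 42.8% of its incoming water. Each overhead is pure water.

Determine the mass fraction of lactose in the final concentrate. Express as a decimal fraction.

water in feed = 1074×0.760 = 816.24 t/h.
After stage 1: water left = (1−0.458)×816.24 = 442.4; stream total = 700.16 t/h.
After stage 2: water left = (1−0.428)×442.4 = 253.05; final concentrate = 510.81 t/h.
lactose fraction = 257.76/510.81 = 0.505.

0.505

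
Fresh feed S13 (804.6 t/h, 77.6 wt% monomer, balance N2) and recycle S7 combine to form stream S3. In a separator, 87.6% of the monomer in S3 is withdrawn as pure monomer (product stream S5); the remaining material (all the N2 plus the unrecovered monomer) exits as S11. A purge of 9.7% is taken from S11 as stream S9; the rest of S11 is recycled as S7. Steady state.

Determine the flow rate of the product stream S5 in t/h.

monomer in S3: m_A = 804.6×0.776 + (1−0.097)·(1−0.876)·m_A, so m_A = 624.37/0.8880 = 703.1 t/h.
Product S5 = 0.876×703.1 = 615.91 t/h.

615.9 t/h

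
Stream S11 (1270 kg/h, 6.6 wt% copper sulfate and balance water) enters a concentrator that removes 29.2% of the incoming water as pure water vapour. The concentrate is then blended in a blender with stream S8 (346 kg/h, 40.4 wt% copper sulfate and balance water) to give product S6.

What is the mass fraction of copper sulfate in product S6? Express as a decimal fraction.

0.176

Vapour removed = 0.292×0.934×1270 = 346.36 kg/h; concentrate = 923.64 kg/h.
copper sulfate reaching the mixer = 83.82 (from concentrate) + 346×0.404 = 223.6 kg/h.
Product flow = 923.64 + 346 = 1269.6 kg/h; copper sulfate fraction = 0.176.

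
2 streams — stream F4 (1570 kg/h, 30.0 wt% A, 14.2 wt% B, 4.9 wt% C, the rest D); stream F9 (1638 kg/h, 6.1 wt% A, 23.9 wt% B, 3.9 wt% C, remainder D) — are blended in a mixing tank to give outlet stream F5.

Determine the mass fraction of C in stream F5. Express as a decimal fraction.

0.044

Total flow out = 1570 + 1638 = 3208 kg/h.
C in = 1570×0.049 + 1638×0.039 = 140.81 kg/h.
C mass fraction in F5 = 140.81/3208 = 0.044.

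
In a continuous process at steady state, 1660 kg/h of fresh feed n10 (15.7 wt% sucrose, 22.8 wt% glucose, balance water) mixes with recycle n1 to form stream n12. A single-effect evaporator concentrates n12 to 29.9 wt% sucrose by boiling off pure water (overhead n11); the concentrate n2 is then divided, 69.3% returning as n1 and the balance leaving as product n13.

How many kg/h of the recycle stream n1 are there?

1968 kg/h

Overall sucrose balance (none leaves overhead): sucrose in fresh feed = sucrose in product, i.e. 1660×0.157 = (1−0.693)·n2·0.299.
n2 = 260.62/(0.299×0.307) = 2839.2 kg/h.
Recycle n1 = 0.693×2839.2 = 1967.6 kg/h.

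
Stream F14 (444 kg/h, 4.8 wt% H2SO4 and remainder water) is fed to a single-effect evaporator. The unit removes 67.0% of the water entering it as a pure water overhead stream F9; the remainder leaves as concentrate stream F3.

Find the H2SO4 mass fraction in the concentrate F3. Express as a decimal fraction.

0.1325

H2SO4 is not removed: 444×0.048 = 21.312 kg/h of H2SO4 enters F3.
water entering = 444×0.952 = 422.69 kg/h; overhead removed = 0.670×422.69 = 283.2 kg/h.
Concentrate = 444 − 283.2 = 160.8 kg/h.
Mass fraction = 21.312/160.8 = 0.1325.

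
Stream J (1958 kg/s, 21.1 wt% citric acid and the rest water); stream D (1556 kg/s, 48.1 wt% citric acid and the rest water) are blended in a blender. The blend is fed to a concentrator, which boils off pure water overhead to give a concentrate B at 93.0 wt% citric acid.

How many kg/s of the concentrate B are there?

citric acid entering = 1958×0.211 + 1556×0.481 = 1161.6 kg/s.
All citric acid reports to B, so B = 1161.6/0.930 = 1249 kg/s.

1249 kg/s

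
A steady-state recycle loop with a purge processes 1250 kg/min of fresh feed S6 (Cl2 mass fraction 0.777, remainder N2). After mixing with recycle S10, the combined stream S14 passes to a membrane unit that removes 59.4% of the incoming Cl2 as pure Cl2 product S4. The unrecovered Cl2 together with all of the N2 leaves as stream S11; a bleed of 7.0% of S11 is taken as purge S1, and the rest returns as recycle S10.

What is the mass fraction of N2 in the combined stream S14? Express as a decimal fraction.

0.718

N2 enters only via S6 and leaves only via the purge: 1250×0.223 = 0.070×(N2 in S11), and the membrane unit passes all N2, so N2 in S14 = N2 in S11 = 3982.1 kg/min.
Cl2 in S14: m_A = 1250×0.777 + (1−0.070)·(1−0.594)·m_A, so m_A = 971.25/0.6224 = 1560.4 kg/min.
S14 = 1560.4 + 3982.1 = 5542.6 kg/min.
N2 fraction in S14 = 3982.1/5542.6 = 0.718.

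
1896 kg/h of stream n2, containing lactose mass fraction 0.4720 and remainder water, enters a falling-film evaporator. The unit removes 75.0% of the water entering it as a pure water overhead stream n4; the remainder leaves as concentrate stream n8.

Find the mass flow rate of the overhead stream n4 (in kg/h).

750.8 kg/h

water entering = 1896×0.528 = 1001.1 kg/h; overhead removed = 0.750×1001.1 = 750.82 kg/h.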